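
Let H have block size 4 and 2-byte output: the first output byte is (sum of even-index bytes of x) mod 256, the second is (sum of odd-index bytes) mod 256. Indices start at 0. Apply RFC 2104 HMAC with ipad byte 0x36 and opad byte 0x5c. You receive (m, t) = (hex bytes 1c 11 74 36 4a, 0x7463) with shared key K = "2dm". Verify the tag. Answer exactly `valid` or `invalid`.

Key "2dm" = 32 64 6d is 3 bytes ≤ B = 4; zero-pad to 4 bytes: K' = 32 64 6d 00.
K' ⊕ ipad = 04 52 5b 36; K' ⊕ opad = 6e 38 31 5c.
Inner hash: even-index sum = 313 mod 256 = 57; odd-index sum = 207 mod 256 = 207 → 39 cf.
Outer hash (recomputed tag): even-index sum = 216 mod 256 = 216; odd-index sum = 355 mod 256 = 99 → d8 63.
Recomputed tag = d863; claimed = 7463 → mismatch.

invalid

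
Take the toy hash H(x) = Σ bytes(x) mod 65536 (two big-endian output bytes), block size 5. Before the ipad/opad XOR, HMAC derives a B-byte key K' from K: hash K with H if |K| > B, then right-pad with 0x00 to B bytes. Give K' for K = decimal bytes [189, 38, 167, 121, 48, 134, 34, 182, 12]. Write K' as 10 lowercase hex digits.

039d000000

|K| = 9 > B = 5, so first hash the key.
H(K): sum = 189+38+167+121+48+134+34+182+12 = 925 → 03 9d.
Zero-pad H(K) = 03 9d to 5 bytes: K' = 03 9d 00 00 00.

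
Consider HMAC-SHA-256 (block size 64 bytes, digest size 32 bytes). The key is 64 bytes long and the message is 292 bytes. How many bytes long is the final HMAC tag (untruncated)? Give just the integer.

The tag is one SHA-256 digest: 32 bytes.

32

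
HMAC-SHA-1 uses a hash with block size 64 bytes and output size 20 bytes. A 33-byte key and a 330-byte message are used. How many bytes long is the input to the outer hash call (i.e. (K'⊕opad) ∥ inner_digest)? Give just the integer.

Key is 33 ≤ 64 bytes, zero-padded: |K'| = 64.
Outer input = (K'⊕opad) ∥ H(inner) → 64 + 20 = 84 bytes.

84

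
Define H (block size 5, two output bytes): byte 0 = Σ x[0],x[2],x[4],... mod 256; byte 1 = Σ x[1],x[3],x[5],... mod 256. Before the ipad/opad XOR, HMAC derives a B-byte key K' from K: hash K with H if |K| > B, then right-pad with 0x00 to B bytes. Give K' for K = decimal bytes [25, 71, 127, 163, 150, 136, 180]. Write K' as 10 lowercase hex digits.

e272000000

|K| = 7 > B = 5, so first hash the key.
H(K): even-index sum = 482 mod 256 = 226; odd-index sum = 370 mod 256 = 114 → e2 72.
Zero-pad H(K) = e2 72 to 5 bytes: K' = e2 72 00 00 00.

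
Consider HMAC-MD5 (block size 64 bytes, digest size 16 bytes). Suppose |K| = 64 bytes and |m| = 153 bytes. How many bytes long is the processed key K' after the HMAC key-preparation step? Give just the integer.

Key is 64 ≤ 64 bytes, zero-padded: |K'| = 64.

64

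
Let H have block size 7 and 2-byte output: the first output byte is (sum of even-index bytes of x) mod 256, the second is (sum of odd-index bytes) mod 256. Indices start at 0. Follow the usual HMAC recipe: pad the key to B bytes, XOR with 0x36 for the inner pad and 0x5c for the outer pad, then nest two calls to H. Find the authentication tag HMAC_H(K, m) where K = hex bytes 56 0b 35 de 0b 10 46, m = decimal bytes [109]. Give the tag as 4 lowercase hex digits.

Key hex bytes 56 0b 35 de 0b 10 46 is exactly B = 7 bytes: K' = 56 0b 35 de 0b 10 46.
K' ⊕ ipad = 60 3d 03 e8 3d 26 70.  K' ⊕ opad = 0a 57 69 82 57 4c 1a.
Inner input = (K'⊕ipad) ∥ m = 60 3d 03 e8 3d 26 70 ∥ 6d.
Inner hash: even-index sum = 272 mod 256 = 16; odd-index sum = 440 mod 256 = 184 → 10 b8.
Outer input = (K'⊕opad) ∥ inner = 0a 57 69 82 57 4c 1a ∥ 10 b8.
Outer hash (tag): even-index sum = 412 mod 256 = 156; odd-index sum = 309 mod 256 = 53 → 9c 35.

9c35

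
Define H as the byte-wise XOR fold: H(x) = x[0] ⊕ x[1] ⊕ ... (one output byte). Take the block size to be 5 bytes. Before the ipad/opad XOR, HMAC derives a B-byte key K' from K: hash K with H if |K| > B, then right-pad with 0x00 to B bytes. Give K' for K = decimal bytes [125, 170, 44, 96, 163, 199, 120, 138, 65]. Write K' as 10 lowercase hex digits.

4c00000000

|K| = 9 > B = 5, so first hash the key.
H(K): XOR 7d⊕aa⊕2c⊕60⊕a3⊕c7⊕78⊕8a⊕41 = 4c.
Zero-pad H(K) = 4c to 5 bytes: K' = 4c 00 00 00 00.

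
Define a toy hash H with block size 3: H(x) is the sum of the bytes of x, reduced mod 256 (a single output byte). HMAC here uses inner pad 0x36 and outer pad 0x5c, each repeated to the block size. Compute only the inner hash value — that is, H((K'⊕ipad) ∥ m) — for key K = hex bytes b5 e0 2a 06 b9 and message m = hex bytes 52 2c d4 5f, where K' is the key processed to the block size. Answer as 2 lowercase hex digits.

65

Key hex bytes b5 e0 2a 06 b9 is 5 bytes > B = 3, so hash it first: H(key) = 7e, then zero-pad to 3 bytes: K' = 7e 00 00.
K' ⊕ ipad = 48 36 36.
Inner input = 48 36 36 ∥ 52 2c d4 5f.
Inner hash: sum = 72+54+54+82+44+212+95 = 613; mod 256 = 101 → 65.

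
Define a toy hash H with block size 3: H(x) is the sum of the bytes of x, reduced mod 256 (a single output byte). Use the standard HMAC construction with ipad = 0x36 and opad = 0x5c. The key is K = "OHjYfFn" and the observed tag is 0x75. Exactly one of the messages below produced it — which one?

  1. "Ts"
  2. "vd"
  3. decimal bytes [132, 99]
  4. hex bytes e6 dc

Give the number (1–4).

3

Key "OHjYfFn" = 4f 48 6a 59 66 46 6e is 7 bytes > B = 3, so hash it first: H(key) = 74, then zero-pad to 3 bytes: K' = 74 00 00.
K' ⊕ ipad = 42 36 36; K' ⊕ opad = 28 5c 5c.
m1: inner = H(42 36 36 54 73) = 75; tag = H(28 5c 5c 75) = 55
m2: inner = H(42 36 36 76 64) = 88; tag = H(28 5c 5c 88) = 68
m3: inner = H(42 36 36 84 63) = 95; tag = H(28 5c 5c 95) = 75 ← matches
m4: inner = H(42 36 36 e6 dc) = 70; tag = H(28 5c 5c 70) = 50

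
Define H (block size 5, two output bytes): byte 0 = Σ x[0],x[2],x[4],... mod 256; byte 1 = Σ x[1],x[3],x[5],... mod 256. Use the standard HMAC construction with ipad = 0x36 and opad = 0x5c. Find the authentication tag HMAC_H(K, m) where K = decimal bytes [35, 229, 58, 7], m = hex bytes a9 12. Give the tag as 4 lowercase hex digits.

ee7d

Key decimal bytes [35, 229, 58, 7] = 23 e5 3a 07 is 4 bytes ≤ B = 5; zero-pad to 5 bytes: K' = 23 e5 3a 07 00.
K' ⊕ ipad = 15 d3 0c 31 36.  K' ⊕ opad = 7f b9 66 5b 5c.
Inner input = (K'⊕ipad) ∥ m = 15 d3 0c 31 36 ∥ a9 12.
Inner hash: even-index sum = 105 mod 256 = 105; odd-index sum = 429 mod 256 = 173 → 69 ad.
Outer input = (K'⊕opad) ∥ inner = 7f b9 66 5b 5c ∥ 69 ad.
Outer hash (tag): even-index sum = 494 mod 256 = 238; odd-index sum = 381 mod 256 = 125 → ee 7d.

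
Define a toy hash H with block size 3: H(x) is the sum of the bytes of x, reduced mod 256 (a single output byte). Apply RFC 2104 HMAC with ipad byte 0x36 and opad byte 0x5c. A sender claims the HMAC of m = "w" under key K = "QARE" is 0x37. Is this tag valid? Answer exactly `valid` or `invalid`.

invalid

Key "QARE" = 51 41 52 45 is 4 bytes > B = 3, so hash it first: H(key) = 29, then zero-pad to 3 bytes: K' = 29 00 00.
K' ⊕ ipad = 1f 36 36; K' ⊕ opad = 75 5c 5c.
Inner hash: sum = 31+54+54+119 = 258; mod 256 = 2 → 02.
Outer hash (recomputed tag): sum = 117+92+92+2 = 303; mod 256 = 47 → 2f.
Recomputed tag = 2f; claimed = 37 → mismatch.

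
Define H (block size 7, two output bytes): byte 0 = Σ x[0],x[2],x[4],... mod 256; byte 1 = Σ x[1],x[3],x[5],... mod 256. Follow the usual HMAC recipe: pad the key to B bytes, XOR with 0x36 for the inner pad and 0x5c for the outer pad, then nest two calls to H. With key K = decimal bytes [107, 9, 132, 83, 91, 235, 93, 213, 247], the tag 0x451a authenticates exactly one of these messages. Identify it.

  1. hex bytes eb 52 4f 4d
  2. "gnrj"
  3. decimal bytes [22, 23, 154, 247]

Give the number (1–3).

2

Key decimal bytes [107, 9, 132, 83, 91, 235, 93, 213, 247] = 6b 09 84 53 5b eb 5d d5 f7 is 9 bytes > B = 7, so hash it first: H(key) = 9e 1c, then zero-pad to 7 bytes: K' = 9e 1c 00 00 00 00 00.
K' ⊕ ipad = a8 2a 36 36 36 36 36; K' ⊕ opad = c2 40 5c 5c 5c 5c 5c.
m1: inner = H(a8 2a 36 36 36 36 36 eb 52 4f 4d) = e9 d0; tag = H(c2 40 5c 5c 5c 5c 5c e9 d0) = a6e1
m2: inner = H(a8 2a 36 36 36 36 36 67 6e 72 6a) = 22 6f; tag = H(c2 40 5c 5c 5c 5c 5c 22 6f) = 451a ← matches
m3: inner = H(a8 2a 36 36 36 36 36 16 17 9a f7) = 58 46; tag = H(c2 40 5c 5c 5c 5c 5c 58 46) = 1c50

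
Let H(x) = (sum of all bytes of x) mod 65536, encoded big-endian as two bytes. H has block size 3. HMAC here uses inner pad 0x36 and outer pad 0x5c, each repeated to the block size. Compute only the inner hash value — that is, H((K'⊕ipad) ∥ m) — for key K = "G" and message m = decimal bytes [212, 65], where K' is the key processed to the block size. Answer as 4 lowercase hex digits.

Key "G" = 47 is 1 byte ≤ B = 3; zero-pad to 3 bytes: K' = 47 00 00.
K' ⊕ ipad = 71 36 36.
Inner input = 71 36 36 ∥ d4 41.
Inner hash: sum = 113+54+54+212+65 = 498 → 01 f2.

01f2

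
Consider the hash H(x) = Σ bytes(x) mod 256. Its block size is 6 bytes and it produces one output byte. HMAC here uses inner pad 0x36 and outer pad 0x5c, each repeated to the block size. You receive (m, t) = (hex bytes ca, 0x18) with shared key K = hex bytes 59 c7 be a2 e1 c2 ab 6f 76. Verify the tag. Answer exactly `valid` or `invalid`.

Key hex bytes 59 c7 be a2 e1 c2 ab 6f 76 is 9 bytes > B = 6, so hash it first: H(key) = b3, then zero-pad to 6 bytes: K' = b3 00 00 00 00 00.
K' ⊕ ipad = 85 36 36 36 36 36; K' ⊕ opad = ef 5c 5c 5c 5c 5c.
Inner hash: sum = 133+54+54+54+54+54+202 = 605; mod 256 = 93 → 5d.
Outer hash (recomputed tag): sum = 239+92+92+92+92+92+93 = 792; mod 256 = 24 → 18.
Recomputed tag = 18; claimed = 18 → match.

valid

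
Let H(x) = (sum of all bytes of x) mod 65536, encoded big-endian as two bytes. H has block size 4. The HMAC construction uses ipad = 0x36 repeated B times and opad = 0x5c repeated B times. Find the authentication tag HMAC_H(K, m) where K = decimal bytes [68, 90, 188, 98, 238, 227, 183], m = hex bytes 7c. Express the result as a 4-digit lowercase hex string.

Key decimal bytes [68, 90, 188, 98, 238, 227, 183] = 44 5a bc 62 ee e3 b7 is 7 bytes > B = 4, so hash it first: H(key) = 04 44, then zero-pad to 4 bytes: K' = 04 44 00 00.
K' ⊕ ipad = 32 72 36 36.  K' ⊕ opad = 58 18 5c 5c.
Inner input = (K'⊕ipad) ∥ m = 32 72 36 36 ∥ 7c.
Inner hash: sum = 50+114+54+54+124 = 396 → 01 8c.
Outer input = (K'⊕opad) ∥ inner = 58 18 5c 5c ∥ 01 8c.
Outer hash (tag): sum = 88+24+92+92+1+140 = 437 → 01 b5.

01b5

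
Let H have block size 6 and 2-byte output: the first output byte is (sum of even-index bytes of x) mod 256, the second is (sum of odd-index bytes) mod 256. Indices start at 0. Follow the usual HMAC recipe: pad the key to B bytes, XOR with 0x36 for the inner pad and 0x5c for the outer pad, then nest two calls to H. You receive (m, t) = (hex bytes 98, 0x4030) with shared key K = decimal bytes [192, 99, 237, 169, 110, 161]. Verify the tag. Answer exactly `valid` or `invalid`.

invalid

Key decimal bytes [192, 99, 237, 169, 110, 161] = c0 63 ed a9 6e a1 is exactly B = 6 bytes: K' = c0 63 ed a9 6e a1.
K' ⊕ ipad = f6 55 db 9f 58 97; K' ⊕ opad = 9c 3f b1 f5 32 fd.
Inner hash: even-index sum = 705 mod 256 = 193; odd-index sum = 395 mod 256 = 139 → c1 8b.
Outer hash (recomputed tag): even-index sum = 576 mod 256 = 64; odd-index sum = 700 mod 256 = 188 → 40 bc.
Recomputed tag = 40bc; claimed = 4030 → mismatch.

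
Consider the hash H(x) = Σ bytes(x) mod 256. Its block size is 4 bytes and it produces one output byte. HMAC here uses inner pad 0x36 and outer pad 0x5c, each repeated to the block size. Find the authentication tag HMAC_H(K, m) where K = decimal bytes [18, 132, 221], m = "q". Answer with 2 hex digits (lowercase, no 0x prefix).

Key decimal bytes [18, 132, 221] = 12 84 dd is 3 bytes ≤ B = 4; zero-pad to 4 bytes: K' = 12 84 dd 00.
K' ⊕ ipad = 24 b2 eb 36.  K' ⊕ opad = 4e d8 81 5c.
Inner input = (K'⊕ipad) ∥ m = 24 b2 eb 36 ∥ 71.
Inner hash: sum = 36+178+235+54+113 = 616; mod 256 = 104 → 68.
Outer input = (K'⊕opad) ∥ inner = 4e d8 81 5c ∥ 68.
Outer hash (tag): sum = 78+216+129+92+104 = 619; mod 256 = 107 → 6b.

6b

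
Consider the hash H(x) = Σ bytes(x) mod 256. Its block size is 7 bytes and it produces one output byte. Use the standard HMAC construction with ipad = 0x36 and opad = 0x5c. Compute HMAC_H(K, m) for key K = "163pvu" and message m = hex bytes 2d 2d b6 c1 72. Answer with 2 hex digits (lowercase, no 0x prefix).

Key "163pvu" = 31 36 33 70 76 75 is 6 bytes ≤ B = 7; zero-pad to 7 bytes: K' = 31 36 33 70 76 75 00.
K' ⊕ ipad = 07 00 05 46 40 43 36.  K' ⊕ opad = 6d 6a 6f 2c 2a 29 5c.
Inner input = (K'⊕ipad) ∥ m = 07 00 05 46 40 43 36 ∥ 2d 2d b6 c1 72.
Inner hash: sum = 7+0+5+70+64+67+54+45+45+182+193+114 = 846; mod 256 = 78 → 4e.
Outer input = (K'⊕opad) ∥ inner = 6d 6a 6f 2c 2a 29 5c ∥ 4e.
Outer hash (tag): sum = 109+106+111+44+42+41+92+78 = 623; mod 256 = 111 → 6f.

6f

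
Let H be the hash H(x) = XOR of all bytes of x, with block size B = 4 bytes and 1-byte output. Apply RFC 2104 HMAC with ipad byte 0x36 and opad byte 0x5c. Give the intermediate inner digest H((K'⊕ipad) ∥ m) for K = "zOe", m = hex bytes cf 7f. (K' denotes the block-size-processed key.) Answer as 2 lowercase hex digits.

Key "zOe" = 7a 4f 65 is 3 bytes ≤ B = 4; zero-pad to 4 bytes: K' = 7a 4f 65 00.
K' ⊕ ipad = 4c 79 53 36.
Inner input = 4c 79 53 36 ∥ cf 7f.
Inner hash: XOR 4c⊕79⊕53⊕36⊕cf⊕7f = e0.

e0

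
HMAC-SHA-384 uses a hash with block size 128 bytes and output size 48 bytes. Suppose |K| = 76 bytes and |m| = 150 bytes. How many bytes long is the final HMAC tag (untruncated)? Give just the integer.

48

The tag is one SHA-384 digest: 48 bytes.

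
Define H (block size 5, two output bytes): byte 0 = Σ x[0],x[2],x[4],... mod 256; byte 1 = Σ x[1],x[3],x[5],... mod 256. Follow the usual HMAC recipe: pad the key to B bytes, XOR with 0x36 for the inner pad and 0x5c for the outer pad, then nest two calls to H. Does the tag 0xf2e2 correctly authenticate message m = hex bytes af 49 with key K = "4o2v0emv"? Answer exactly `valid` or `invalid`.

Key "4o2v0emv" = 34 6f 32 76 30 65 6d 76 is 8 bytes > B = 5, so hash it first: H(key) = 03 c0, then zero-pad to 5 bytes: K' = 03 c0 00 00 00.
K' ⊕ ipad = 35 f6 36 36 36; K' ⊕ opad = 5f 9c 5c 5c 5c.
Inner hash: even-index sum = 234 mod 256 = 234; odd-index sum = 475 mod 256 = 219 → ea db.
Outer hash (recomputed tag): even-index sum = 498 mod 256 = 242; odd-index sum = 482 mod 256 = 226 → f2 e2.
Recomputed tag = f2e2; claimed = f2e2 → match.

valid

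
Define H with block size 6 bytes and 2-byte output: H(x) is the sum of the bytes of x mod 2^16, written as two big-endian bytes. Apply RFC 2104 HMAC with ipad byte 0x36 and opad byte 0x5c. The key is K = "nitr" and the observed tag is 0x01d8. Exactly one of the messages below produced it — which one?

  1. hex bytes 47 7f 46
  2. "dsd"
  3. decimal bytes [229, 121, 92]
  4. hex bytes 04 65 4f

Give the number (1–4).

4

Key "nitr" = 6e 69 74 72 is 4 bytes ≤ B = 6; zero-pad to 6 bytes: K' = 6e 69 74 72 00 00.
K' ⊕ ipad = 58 5f 42 44 36 36; K' ⊕ opad = 32 35 28 2e 5c 5c.
m1: inner = H(58 5f 42 44 36 36 47 7f 46) = 02 b5; tag = H(32 35 28 2e 5c 5c 02 b5) = 022c
m2: inner = H(58 5f 42 44 36 36 64 73 64) = 02 e4; tag = H(32 35 28 2e 5c 5c 02 e4) = 025b
m3: inner = H(58 5f 42 44 36 36 e5 79 5c) = 03 63; tag = H(32 35 28 2e 5c 5c 03 63) = 01db
m4: inner = H(58 5f 42 44 36 36 04 65 4f) = 02 61; tag = H(32 35 28 2e 5c 5c 02 61) = 01d8 ← matches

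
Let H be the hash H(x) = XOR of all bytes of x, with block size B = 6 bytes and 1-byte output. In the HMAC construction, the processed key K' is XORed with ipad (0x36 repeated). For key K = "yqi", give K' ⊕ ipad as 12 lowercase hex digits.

Key "yqi" = 79 71 69 is 3 bytes ≤ B = 6; zero-pad to 6 bytes: K' = 79 71 69 00 00 00.
XOR each byte with 0x36: 79⊕36=4f, 71⊕36=47, 69⊕36=5f, 00⊕36=36, 00⊕36=36, 00⊕36=36.

4f475f363636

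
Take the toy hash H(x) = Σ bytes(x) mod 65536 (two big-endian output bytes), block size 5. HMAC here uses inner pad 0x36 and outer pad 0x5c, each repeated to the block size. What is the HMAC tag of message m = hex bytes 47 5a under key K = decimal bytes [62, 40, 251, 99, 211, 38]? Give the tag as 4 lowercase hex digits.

Key decimal bytes [62, 40, 251, 99, 211, 38] = 3e 28 fb 63 d3 26 is 6 bytes > B = 5, so hash it first: H(key) = 02 bd, then zero-pad to 5 bytes: K' = 02 bd 00 00 00.
K' ⊕ ipad = 34 8b 36 36 36.  K' ⊕ opad = 5e e1 5c 5c 5c.
Inner input = (K'⊕ipad) ∥ m = 34 8b 36 36 36 ∥ 47 5a.
Inner hash: sum = 52+139+54+54+54+71+90 = 514 → 02 02.
Outer input = (K'⊕opad) ∥ inner = 5e e1 5c 5c 5c ∥ 02 02.
Outer hash (tag): sum = 94+225+92+92+92+2+2 = 599 → 02 57.

0257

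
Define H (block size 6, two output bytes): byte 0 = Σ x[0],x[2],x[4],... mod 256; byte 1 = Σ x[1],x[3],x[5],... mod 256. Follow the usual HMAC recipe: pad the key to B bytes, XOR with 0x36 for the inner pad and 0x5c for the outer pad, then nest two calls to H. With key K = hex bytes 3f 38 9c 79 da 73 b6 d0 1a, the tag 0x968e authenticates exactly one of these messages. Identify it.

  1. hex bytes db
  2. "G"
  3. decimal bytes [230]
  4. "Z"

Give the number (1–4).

3

Key hex bytes 3f 38 9c 79 da 73 b6 d0 1a is 9 bytes > B = 6, so hash it first: H(key) = 85 f4, then zero-pad to 6 bytes: K' = 85 f4 00 00 00 00.
K' ⊕ ipad = b3 c2 36 36 36 36; K' ⊕ opad = d9 a8 5c 5c 5c 5c.
m1: inner = H(b3 c2 36 36 36 36 db) = fa 2e; tag = H(d9 a8 5c 5c 5c 5c fa 2e) = 8b8e
m2: inner = H(b3 c2 36 36 36 36 47) = 66 2e; tag = H(d9 a8 5c 5c 5c 5c 66 2e) = f78e
m3: inner = H(b3 c2 36 36 36 36 e6) = 05 2e; tag = H(d9 a8 5c 5c 5c 5c 05 2e) = 968e ← matches
m4: inner = H(b3 c2 36 36 36 36 5a) = 79 2e; tag = H(d9 a8 5c 5c 5c 5c 79 2e) = 0a8e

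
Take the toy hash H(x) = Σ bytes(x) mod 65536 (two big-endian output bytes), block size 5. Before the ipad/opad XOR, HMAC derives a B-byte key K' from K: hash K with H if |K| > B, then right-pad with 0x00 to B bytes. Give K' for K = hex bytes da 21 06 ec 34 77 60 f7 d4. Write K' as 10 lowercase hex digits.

04c3000000

|K| = 9 > B = 5, so first hash the key.
H(K): sum = 218+33+6+236+52+119+96+247+212 = 1219 → 04 c3.
Zero-pad H(K) = 04 c3 to 5 bytes: K' = 04 c3 00 00 00.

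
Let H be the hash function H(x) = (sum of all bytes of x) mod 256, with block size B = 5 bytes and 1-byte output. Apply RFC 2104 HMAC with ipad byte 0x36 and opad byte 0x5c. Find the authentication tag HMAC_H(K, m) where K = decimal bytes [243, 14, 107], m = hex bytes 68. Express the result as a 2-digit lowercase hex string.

1e

Key decimal bytes [243, 14, 107] = f3 0e 6b is 3 bytes ≤ B = 5; zero-pad to 5 bytes: K' = f3 0e 6b 00 00.
K' ⊕ ipad = c5 38 5d 36 36.  K' ⊕ opad = af 52 37 5c 5c.
Inner input = (K'⊕ipad) ∥ m = c5 38 5d 36 36 ∥ 68.
Inner hash: sum = 197+56+93+54+54+104 = 558; mod 256 = 46 → 2e.
Outer input = (K'⊕opad) ∥ inner = af 52 37 5c 5c ∥ 2e.
Outer hash (tag): sum = 175+82+55+92+92+46 = 542; mod 256 = 30 → 1e.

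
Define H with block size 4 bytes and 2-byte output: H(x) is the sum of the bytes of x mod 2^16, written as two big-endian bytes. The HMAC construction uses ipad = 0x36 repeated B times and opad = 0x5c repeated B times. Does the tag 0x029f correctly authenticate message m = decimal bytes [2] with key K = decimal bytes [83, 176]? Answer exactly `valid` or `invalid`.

Key decimal bytes [83, 176] = 53 b0 is 2 bytes ≤ B = 4; zero-pad to 4 bytes: K' = 53 b0 00 00.
K' ⊕ ipad = 65 86 36 36; K' ⊕ opad = 0f ec 5c 5c.
Inner hash: sum = 101+134+54+54+2 = 345 → 01 59.
Outer hash (recomputed tag): sum = 15+236+92+92+1+89 = 525 → 02 0d.
Recomputed tag = 020d; claimed = 029f → mismatch.

invalid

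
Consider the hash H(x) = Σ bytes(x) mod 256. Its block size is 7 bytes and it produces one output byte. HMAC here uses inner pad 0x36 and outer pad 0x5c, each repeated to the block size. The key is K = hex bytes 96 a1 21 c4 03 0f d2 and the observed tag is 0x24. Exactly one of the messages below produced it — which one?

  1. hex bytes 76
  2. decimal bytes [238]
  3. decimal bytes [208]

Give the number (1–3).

1

Key hex bytes 96 a1 21 c4 03 0f d2 is exactly B = 7 bytes: K' = 96 a1 21 c4 03 0f d2.
K' ⊕ ipad = a0 97 17 f2 35 39 e4; K' ⊕ opad = ca fd 7d 98 5f 53 8e.
m1: inner = H(a0 97 17 f2 35 39 e4 76) = 08; tag = H(ca fd 7d 98 5f 53 8e 08) = 24 ← matches
m2: inner = H(a0 97 17 f2 35 39 e4 ee) = 80; tag = H(ca fd 7d 98 5f 53 8e 80) = 9c
m3: inner = H(a0 97 17 f2 35 39 e4 d0) = 62; tag = H(ca fd 7d 98 5f 53 8e 62) = 7e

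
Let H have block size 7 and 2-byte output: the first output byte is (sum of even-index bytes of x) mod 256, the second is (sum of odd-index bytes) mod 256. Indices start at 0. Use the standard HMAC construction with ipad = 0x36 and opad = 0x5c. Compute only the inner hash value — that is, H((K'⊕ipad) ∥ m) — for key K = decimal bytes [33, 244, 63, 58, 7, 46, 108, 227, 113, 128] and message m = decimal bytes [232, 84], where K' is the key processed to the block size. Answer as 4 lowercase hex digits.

Key decimal bytes [33, 244, 63, 58, 7, 46, 108, 227, 113, 128] = 21 f4 3f 3a 07 2e 6c e3 71 80 is 10 bytes > B = 7, so hash it first: H(key) = 44 bf, then zero-pad to 7 bytes: K' = 44 bf 00 00 00 00 00.
K' ⊕ ipad = 72 89 36 36 36 36 36.
Inner input = 72 89 36 36 36 36 36 ∥ e8 54.
Inner hash: even-index sum = 360 mod 256 = 104; odd-index sum = 477 mod 256 = 221 → 68 dd.

68dd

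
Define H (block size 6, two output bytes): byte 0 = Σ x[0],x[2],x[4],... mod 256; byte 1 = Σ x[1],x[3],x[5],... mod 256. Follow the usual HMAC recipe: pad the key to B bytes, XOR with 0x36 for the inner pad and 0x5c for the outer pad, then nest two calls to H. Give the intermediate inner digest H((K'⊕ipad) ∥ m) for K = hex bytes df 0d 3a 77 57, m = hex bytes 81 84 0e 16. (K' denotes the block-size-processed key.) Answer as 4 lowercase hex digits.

e54c

Key hex bytes df 0d 3a 77 57 is 5 bytes ≤ B = 6; zero-pad to 6 bytes: K' = df 0d 3a 77 57 00.
K' ⊕ ipad = e9 3b 0c 41 61 36.
Inner input = e9 3b 0c 41 61 36 ∥ 81 84 0e 16.
Inner hash: even-index sum = 485 mod 256 = 229; odd-index sum = 332 mod 256 = 76 → e5 4c.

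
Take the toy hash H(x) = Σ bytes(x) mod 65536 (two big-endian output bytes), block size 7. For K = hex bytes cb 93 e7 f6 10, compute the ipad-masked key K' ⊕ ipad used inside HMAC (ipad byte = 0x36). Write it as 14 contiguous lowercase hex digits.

Key hex bytes cb 93 e7 f6 10 is 5 bytes ≤ B = 7; zero-pad to 7 bytes: K' = cb 93 e7 f6 10 00 00.
XOR each byte with 0x36: cb⊕36=fd, 93⊕36=a5, e7⊕36=d1, f6⊕36=c0, 10⊕36=26, 00⊕36=36, 00⊕36=36.

fda5d1c0263636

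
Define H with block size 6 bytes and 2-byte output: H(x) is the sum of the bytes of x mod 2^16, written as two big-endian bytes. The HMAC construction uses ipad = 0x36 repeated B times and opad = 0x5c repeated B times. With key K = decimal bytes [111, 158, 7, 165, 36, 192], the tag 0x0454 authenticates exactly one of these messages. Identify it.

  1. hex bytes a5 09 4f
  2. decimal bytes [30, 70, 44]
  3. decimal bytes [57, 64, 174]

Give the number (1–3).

Key decimal bytes [111, 158, 7, 165, 36, 192] = 6f 9e 07 a5 24 c0 is exactly B = 6 bytes: K' = 6f 9e 07 a5 24 c0.
K' ⊕ ipad = 59 a8 31 93 12 f6; K' ⊕ opad = 33 c2 5b f9 78 9c.
m1: inner = H(59 a8 31 93 12 f6 a5 09 4f) = 03 ca; tag = H(33 c2 5b f9 78 9c 03 ca) = 042a
m2: inner = H(59 a8 31 93 12 f6 1e 46 2c) = 03 5d; tag = H(33 c2 5b f9 78 9c 03 5d) = 03bd
m3: inner = H(59 a8 31 93 12 f6 39 40 ae) = 03 f4; tag = H(33 c2 5b f9 78 9c 03 f4) = 0454 ← matches

3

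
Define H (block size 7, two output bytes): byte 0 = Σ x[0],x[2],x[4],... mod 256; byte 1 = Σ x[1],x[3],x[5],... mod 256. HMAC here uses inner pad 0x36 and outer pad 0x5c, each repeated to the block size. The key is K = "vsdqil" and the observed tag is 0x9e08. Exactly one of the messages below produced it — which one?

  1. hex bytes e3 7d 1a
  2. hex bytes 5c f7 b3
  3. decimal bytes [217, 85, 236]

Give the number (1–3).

3

Key "vsdqil" = 76 73 64 71 69 6c is 6 bytes ≤ B = 7; zero-pad to 7 bytes: K' = 76 73 64 71 69 6c 00.
K' ⊕ ipad = 40 45 52 47 5f 5a 36; K' ⊕ opad = 2a 2f 38 2d 35 30 5c.
m1: inner = H(40 45 52 47 5f 5a 36 e3 7d 1a) = a4 e3; tag = H(2a 2f 38 2d 35 30 5c a4 e3) = d630
m2: inner = H(40 45 52 47 5f 5a 36 5c f7 b3) = 1e f5; tag = H(2a 2f 38 2d 35 30 5c 1e f5) = e8aa
m3: inner = H(40 45 52 47 5f 5a 36 d9 55 ec) = 7c ab; tag = H(2a 2f 38 2d 35 30 5c 7c ab) = 9e08 ← matches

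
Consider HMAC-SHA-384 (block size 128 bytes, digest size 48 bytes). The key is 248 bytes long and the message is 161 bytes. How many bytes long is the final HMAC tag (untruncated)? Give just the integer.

48

The tag is one SHA-384 digest: 48 bytes.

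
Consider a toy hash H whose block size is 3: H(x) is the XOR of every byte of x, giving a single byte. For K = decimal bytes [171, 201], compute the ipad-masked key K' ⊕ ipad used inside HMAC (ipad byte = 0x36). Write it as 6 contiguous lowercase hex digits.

Key decimal bytes [171, 201] = ab c9 is 2 bytes ≤ B = 3; zero-pad to 3 bytes: K' = ab c9 00.
XOR each byte with 0x36: ab⊕36=9d, c9⊕36=ff, 00⊕36=36.

9dff36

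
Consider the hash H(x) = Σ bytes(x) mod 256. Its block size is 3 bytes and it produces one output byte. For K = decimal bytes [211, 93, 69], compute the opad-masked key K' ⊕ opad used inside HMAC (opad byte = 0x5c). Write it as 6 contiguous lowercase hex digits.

Key decimal bytes [211, 93, 69] = d3 5d 45 is exactly B = 3 bytes: K' = d3 5d 45.
XOR each byte with 0x5c: d3⊕5c=8f, 5d⊕5c=01, 45⊕5c=19.

8f0119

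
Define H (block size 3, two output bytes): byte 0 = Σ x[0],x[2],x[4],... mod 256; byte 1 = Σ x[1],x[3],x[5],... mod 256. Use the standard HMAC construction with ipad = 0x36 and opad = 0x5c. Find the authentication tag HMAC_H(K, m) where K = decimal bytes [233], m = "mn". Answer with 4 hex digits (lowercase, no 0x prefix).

b4df

Key decimal bytes [233] = e9 is 1 byte ≤ B = 3; zero-pad to 3 bytes: K' = e9 00 00.
K' ⊕ ipad = df 36 36.  K' ⊕ opad = b5 5c 5c.
Inner input = (K'⊕ipad) ∥ m = df 36 36 ∥ 6d 6e.
Inner hash: even-index sum = 387 mod 256 = 131; odd-index sum = 163 mod 256 = 163 → 83 a3.
Outer input = (K'⊕opad) ∥ inner = b5 5c 5c ∥ 83 a3.
Outer hash (tag): even-index sum = 436 mod 256 = 180; odd-index sum = 223 mod 256 = 223 → b4 df.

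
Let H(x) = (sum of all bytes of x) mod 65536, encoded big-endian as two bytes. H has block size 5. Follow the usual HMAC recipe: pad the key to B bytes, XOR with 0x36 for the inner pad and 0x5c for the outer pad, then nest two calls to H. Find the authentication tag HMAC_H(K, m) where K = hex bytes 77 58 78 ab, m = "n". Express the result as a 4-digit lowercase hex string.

01e6

Key hex bytes 77 58 78 ab is 4 bytes ≤ B = 5; zero-pad to 5 bytes: K' = 77 58 78 ab 00.
K' ⊕ ipad = 41 6e 4e 9d 36.  K' ⊕ opad = 2b 04 24 f7 5c.
Inner input = (K'⊕ipad) ∥ m = 41 6e 4e 9d 36 ∥ 6e.
Inner hash: sum = 65+110+78+157+54+110 = 574 → 02 3e.
Outer input = (K'⊕opad) ∥ inner = 2b 04 24 f7 5c ∥ 02 3e.
Outer hash (tag): sum = 43+4+36+247+92+2+62 = 486 → 01 e6.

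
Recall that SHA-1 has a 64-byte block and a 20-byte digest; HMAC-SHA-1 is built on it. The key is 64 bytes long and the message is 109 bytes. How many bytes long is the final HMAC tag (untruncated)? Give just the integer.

20

The tag is one SHA-1 digest: 20 bytes.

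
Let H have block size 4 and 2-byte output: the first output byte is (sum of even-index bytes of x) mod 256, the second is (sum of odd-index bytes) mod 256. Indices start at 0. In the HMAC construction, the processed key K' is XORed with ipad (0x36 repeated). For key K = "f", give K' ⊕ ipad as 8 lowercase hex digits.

Key "f" = 66 is 1 byte ≤ B = 4; zero-pad to 4 bytes: K' = 66 00 00 00.
XOR each byte with 0x36: 66⊕36=50, 00⊕36=36, 00⊕36=36, 00⊕36=36.

50363636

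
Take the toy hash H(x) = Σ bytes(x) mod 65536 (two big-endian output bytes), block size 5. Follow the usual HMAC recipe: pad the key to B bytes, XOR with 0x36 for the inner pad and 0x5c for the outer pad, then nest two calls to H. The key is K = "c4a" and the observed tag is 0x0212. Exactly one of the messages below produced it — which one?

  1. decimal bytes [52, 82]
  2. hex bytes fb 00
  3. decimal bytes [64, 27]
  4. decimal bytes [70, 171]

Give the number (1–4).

3

Key "c4a" = 63 34 61 is 3 bytes ≤ B = 5; zero-pad to 5 bytes: K' = 63 34 61 00 00.
K' ⊕ ipad = 55 02 57 36 36; K' ⊕ opad = 3f 68 3d 5c 5c.
m1: inner = H(55 02 57 36 36 34 52) = 01 a0; tag = H(3f 68 3d 5c 5c 01 a0) = 023d
m2: inner = H(55 02 57 36 36 fb 00) = 02 15; tag = H(3f 68 3d 5c 5c 02 15) = 01b3
m3: inner = H(55 02 57 36 36 40 1b) = 01 75; tag = H(3f 68 3d 5c 5c 01 75) = 0212 ← matches
m4: inner = H(55 02 57 36 36 46 ab) = 02 0b; tag = H(3f 68 3d 5c 5c 02 0b) = 01a9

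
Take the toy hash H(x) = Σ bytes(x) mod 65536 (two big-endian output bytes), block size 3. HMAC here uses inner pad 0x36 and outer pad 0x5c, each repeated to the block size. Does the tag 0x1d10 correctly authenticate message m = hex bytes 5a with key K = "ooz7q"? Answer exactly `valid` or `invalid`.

Key "ooz7q" = 6f 6f 7a 37 71 is 5 bytes > B = 3, so hash it first: H(key) = 02 00, then zero-pad to 3 bytes: K' = 02 00 00.
K' ⊕ ipad = 34 36 36; K' ⊕ opad = 5e 5c 5c.
Inner hash: sum = 52+54+54+90 = 250 → 00 fa.
Outer hash (recomputed tag): sum = 94+92+92+0+250 = 528 → 02 10.
Recomputed tag = 0210; claimed = 1d10 → mismatch.

invalid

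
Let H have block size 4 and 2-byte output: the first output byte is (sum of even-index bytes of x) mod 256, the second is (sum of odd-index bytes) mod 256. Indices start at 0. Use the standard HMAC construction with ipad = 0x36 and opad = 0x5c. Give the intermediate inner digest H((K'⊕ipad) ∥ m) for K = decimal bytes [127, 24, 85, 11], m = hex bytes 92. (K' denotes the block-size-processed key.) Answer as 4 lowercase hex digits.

Key decimal bytes [127, 24, 85, 11] = 7f 18 55 0b is exactly B = 4 bytes: K' = 7f 18 55 0b.
K' ⊕ ipad = 49 2e 63 3d.
Inner input = 49 2e 63 3d ∥ 92.
Inner hash: even-index sum = 318 mod 256 = 62; odd-index sum = 107 mod 256 = 107 → 3e 6b.

3e6b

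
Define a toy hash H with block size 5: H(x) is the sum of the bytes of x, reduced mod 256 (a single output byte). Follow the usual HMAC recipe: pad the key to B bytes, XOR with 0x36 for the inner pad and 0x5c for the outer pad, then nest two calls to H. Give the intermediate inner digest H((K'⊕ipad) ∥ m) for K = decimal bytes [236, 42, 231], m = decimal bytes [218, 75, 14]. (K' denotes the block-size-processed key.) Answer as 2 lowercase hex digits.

66

Key decimal bytes [236, 42, 231] = ec 2a e7 is 3 bytes ≤ B = 5; zero-pad to 5 bytes: K' = ec 2a e7 00 00.
K' ⊕ ipad = da 1c d1 36 36.
Inner input = da 1c d1 36 36 ∥ da 4b 0e.
Inner hash: sum = 218+28+209+54+54+218+75+14 = 870; mod 256 = 102 → 66.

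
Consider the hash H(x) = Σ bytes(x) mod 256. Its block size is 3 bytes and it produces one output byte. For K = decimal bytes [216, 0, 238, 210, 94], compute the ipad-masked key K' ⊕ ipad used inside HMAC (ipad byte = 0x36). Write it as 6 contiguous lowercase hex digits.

Key decimal bytes [216, 0, 238, 210, 94] = d8 00 ee d2 5e is 5 bytes > B = 3, so hash it first: H(key) = f6, then zero-pad to 3 bytes: K' = f6 00 00.
XOR each byte with 0x36: f6⊕36=c0, 00⊕36=36, 00⊕36=36.

c03636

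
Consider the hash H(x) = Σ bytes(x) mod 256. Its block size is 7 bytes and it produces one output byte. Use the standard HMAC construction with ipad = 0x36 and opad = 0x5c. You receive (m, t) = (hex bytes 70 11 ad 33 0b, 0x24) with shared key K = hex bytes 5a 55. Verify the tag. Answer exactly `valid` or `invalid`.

valid

Key hex bytes 5a 55 is 2 bytes ≤ B = 7; zero-pad to 7 bytes: K' = 5a 55 00 00 00 00 00.
K' ⊕ ipad = 6c 63 36 36 36 36 36; K' ⊕ opad = 06 09 5c 5c 5c 5c 5c.
Inner hash: sum = 108+99+54+54+54+54+54+112+17+173+51+11 = 841; mod 256 = 73 → 49.
Outer hash (recomputed tag): sum = 6+9+92+92+92+92+92+73 = 548; mod 256 = 36 → 24.
Recomputed tag = 24; claimed = 24 → match.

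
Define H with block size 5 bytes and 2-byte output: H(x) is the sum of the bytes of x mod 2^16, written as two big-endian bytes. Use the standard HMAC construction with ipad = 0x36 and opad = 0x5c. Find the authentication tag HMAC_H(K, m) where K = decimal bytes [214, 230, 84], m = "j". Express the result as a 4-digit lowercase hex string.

Key decimal bytes [214, 230, 84] = d6 e6 54 is 3 bytes ≤ B = 5; zero-pad to 5 bytes: K' = d6 e6 54 00 00.
K' ⊕ ipad = e0 d0 62 36 36.  K' ⊕ opad = 8a ba 08 5c 5c.
Inner input = (K'⊕ipad) ∥ m = e0 d0 62 36 36 ∥ 6a.
Inner hash: sum = 224+208+98+54+54+106 = 744 → 02 e8.
Outer input = (K'⊕opad) ∥ inner = 8a ba 08 5c 5c ∥ 02 e8.
Outer hash (tag): sum = 138+186+8+92+92+2+232 = 750 → 02 ee.

02ee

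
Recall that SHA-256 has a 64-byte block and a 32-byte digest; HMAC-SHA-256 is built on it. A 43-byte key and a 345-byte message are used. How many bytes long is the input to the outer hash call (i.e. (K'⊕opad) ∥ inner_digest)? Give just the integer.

Key is 43 ≤ 64 bytes, zero-padded: |K'| = 64.
Outer input = (K'⊕opad) ∥ H(inner) → 64 + 32 = 96 bytes.

96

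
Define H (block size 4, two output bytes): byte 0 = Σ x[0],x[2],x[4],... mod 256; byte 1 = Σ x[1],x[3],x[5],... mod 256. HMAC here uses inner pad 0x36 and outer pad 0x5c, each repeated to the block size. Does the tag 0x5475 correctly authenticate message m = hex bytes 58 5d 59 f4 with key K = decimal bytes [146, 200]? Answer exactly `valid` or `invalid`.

invalid

Key decimal bytes [146, 200] = 92 c8 is 2 bytes ≤ B = 4; zero-pad to 4 bytes: K' = 92 c8 00 00.
K' ⊕ ipad = a4 fe 36 36; K' ⊕ opad = ce 94 5c 5c.
Inner hash: even-index sum = 395 mod 256 = 139; odd-index sum = 645 mod 256 = 133 → 8b 85.
Outer hash (recomputed tag): even-index sum = 437 mod 256 = 181; odd-index sum = 373 mod 256 = 117 → b5 75.
Recomputed tag = b575; claimed = 5475 → mismatch.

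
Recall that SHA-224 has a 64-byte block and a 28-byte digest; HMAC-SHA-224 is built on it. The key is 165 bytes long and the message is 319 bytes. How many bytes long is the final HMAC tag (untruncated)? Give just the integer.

The tag is one SHA-224 digest: 28 bytes.

28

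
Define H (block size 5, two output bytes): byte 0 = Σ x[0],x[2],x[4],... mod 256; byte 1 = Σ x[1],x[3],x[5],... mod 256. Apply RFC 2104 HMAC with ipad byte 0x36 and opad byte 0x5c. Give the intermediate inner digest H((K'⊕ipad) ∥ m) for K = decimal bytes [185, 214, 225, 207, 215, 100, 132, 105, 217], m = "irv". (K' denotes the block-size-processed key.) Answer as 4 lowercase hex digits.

d659

Key decimal bytes [185, 214, 225, 207, 215, 100, 132, 105, 217] = b9 d6 e1 cf d7 64 84 69 d9 is 9 bytes > B = 5, so hash it first: H(key) = ce 72, then zero-pad to 5 bytes: K' = ce 72 00 00 00.
K' ⊕ ipad = f8 44 36 36 36.
Inner input = f8 44 36 36 36 ∥ 69 72 76.
Inner hash: even-index sum = 470 mod 256 = 214; odd-index sum = 345 mod 256 = 89 → d6 59.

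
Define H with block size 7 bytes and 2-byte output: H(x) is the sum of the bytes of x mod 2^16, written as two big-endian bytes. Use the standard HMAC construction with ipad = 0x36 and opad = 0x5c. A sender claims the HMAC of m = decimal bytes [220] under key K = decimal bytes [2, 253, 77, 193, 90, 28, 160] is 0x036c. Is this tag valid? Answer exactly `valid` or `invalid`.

Key decimal bytes [2, 253, 77, 193, 90, 28, 160] = 02 fd 4d c1 5a 1c a0 is exactly B = 7 bytes: K' = 02 fd 4d c1 5a 1c a0.
K' ⊕ ipad = 34 cb 7b f7 6c 2a 96; K' ⊕ opad = 5e a1 11 9d 06 40 fc.
Inner hash: sum = 52+203+123+247+108+42+150+220 = 1145 → 04 79.
Outer hash (recomputed tag): sum = 94+161+17+157+6+64+252+4+121 = 876 → 03 6c.
Recomputed tag = 036c; claimed = 036c → match.

valid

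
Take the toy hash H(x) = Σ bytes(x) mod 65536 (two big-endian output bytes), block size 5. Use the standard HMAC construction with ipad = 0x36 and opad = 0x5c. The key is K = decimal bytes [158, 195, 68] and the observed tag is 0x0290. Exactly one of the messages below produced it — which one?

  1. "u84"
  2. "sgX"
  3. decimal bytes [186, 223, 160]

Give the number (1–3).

Key decimal bytes [158, 195, 68] = 9e c3 44 is 3 bytes ≤ B = 5; zero-pad to 5 bytes: K' = 9e c3 44 00 00.
K' ⊕ ipad = a8 f5 72 36 36; K' ⊕ opad = c2 9f 18 5c 5c.
m1: inner = H(a8 f5 72 36 36 75 38 34) = 03 5c; tag = H(c2 9f 18 5c 5c 03 5c) = 0290 ← matches
m2: inner = H(a8 f5 72 36 36 73 67 58) = 03 ad; tag = H(c2 9f 18 5c 5c 03 ad) = 02e1
m3: inner = H(a8 f5 72 36 36 ba df a0) = 04 b4; tag = H(c2 9f 18 5c 5c 04 b4) = 02e9

1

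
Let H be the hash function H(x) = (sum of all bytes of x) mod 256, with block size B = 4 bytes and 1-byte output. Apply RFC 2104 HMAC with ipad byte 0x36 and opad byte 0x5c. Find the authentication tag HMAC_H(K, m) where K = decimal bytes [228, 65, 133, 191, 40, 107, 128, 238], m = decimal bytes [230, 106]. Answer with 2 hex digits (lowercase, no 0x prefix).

Key decimal bytes [228, 65, 133, 191, 40, 107, 128, 238] = e4 41 85 bf 28 6b 80 ee is 8 bytes > B = 4, so hash it first: H(key) = 6a, then zero-pad to 4 bytes: K' = 6a 00 00 00.
K' ⊕ ipad = 5c 36 36 36.  K' ⊕ opad = 36 5c 5c 5c.
Inner input = (K'⊕ipad) ∥ m = 5c 36 36 36 ∥ e6 6a.
Inner hash: sum = 92+54+54+54+230+106 = 590; mod 256 = 78 → 4e.
Outer input = (K'⊕opad) ∥ inner = 36 5c 5c 5c ∥ 4e.
Outer hash (tag): sum = 54+92+92+92+78 = 408; mod 256 = 152 → 98.

98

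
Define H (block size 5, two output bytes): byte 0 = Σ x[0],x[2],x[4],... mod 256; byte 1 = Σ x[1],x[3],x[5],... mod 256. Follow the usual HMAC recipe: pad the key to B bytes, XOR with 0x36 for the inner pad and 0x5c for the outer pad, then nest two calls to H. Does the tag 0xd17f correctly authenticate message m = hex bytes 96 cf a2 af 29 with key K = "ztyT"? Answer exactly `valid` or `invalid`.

Key "ztyT" = 7a 74 79 54 is 4 bytes ≤ B = 5; zero-pad to 5 bytes: K' = 7a 74 79 54 00.
K' ⊕ ipad = 4c 42 4f 62 36; K' ⊕ opad = 26 28 25 08 5c.
Inner hash: even-index sum = 591 mod 256 = 79; odd-index sum = 517 mod 256 = 5 → 4f 05.
Outer hash (recomputed tag): even-index sum = 172 mod 256 = 172; odd-index sum = 127 mod 256 = 127 → ac 7f.
Recomputed tag = ac7f; claimed = d17f → mismatch.

invalid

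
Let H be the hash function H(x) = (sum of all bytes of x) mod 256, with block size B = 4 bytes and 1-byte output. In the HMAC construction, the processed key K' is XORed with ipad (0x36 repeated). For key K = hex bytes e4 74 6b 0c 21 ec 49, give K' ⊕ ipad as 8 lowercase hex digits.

13363636

Key hex bytes e4 74 6b 0c 21 ec 49 is 7 bytes > B = 4, so hash it first: H(key) = 25, then zero-pad to 4 bytes: K' = 25 00 00 00.
XOR each byte with 0x36: 25⊕36=13, 00⊕36=36, 00⊕36=36, 00⊕36=36.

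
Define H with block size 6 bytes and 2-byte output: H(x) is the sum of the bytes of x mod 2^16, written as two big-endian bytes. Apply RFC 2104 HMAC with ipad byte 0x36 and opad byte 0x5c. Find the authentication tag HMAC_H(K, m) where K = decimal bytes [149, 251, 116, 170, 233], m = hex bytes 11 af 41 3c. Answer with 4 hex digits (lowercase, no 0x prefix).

Key decimal bytes [149, 251, 116, 170, 233] = 95 fb 74 aa e9 is 5 bytes ≤ B = 6; zero-pad to 6 bytes: K' = 95 fb 74 aa e9 00.
K' ⊕ ipad = a3 cd 42 9c df 36.  K' ⊕ opad = c9 a7 28 f6 b5 5c.
Inner input = (K'⊕ipad) ∥ m = a3 cd 42 9c df 36 ∥ 11 af 41 3c.
Inner hash: sum = 163+205+66+156+223+54+17+175+65+60 = 1184 → 04 a0.
Outer input = (K'⊕opad) ∥ inner = c9 a7 28 f6 b5 5c ∥ 04 a0.
Outer hash (tag): sum = 201+167+40+246+181+92+4+160 = 1091 → 04 43.

0443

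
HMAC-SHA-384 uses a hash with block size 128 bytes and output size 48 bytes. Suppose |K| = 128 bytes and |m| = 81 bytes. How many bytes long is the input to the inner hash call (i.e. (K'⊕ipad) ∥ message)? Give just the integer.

Key is 128 ≤ 128 bytes, zero-padded: |K'| = 128.
Inner input = (K'⊕ipad) ∥ m → 128 + 81 = 209 bytes.

209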